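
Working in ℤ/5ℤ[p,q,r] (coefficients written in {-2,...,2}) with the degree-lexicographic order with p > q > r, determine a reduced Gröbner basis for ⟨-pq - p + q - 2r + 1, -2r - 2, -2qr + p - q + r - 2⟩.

f_1 = -pq - p + q - 2r + 1, LT = pq.
f_2 = -2r - 2, LT = r.
f_3 = -2qr + p - q + r - 2, LT = qr.

S(f_1,f_3): lcm = pqr. S = -2p² + 2pq - pr - qr + 2r² - p - r.
  leading term p²: no divisor's leading term divides it; move -2p² to the remainder.
  leading term pq: subtract (-2)·f_1 from 2pq - pr - qr + 2r² - p - r → -pr - qr + 2r² + 2p + 2q + 2
  leading term pr: subtract (-2p)·f_2 from -pr - qr + 2r² + 2p + 2q + 2 → -qr + 2r² - 2p + 2q + 2
  leading term qr: subtract (-2q)·f_2 from -qr + 2r² - 2p + 2q + 2 → 2r² - 2p - 2q + 2
  leading term r²: subtract (-r)·f_2 from 2r² - 2p - 2q + 2 → -2p - 2q - 2r + 2
  leading term p: no divisor's leading term divides it; move -2p to the remainder.
  leading term q: no divisor's leading term divides it; move -2q to the remainder.
  leading term r: subtract (1)·f_2 from -2r + 2 → -1
  leading term 1: no divisor's leading term divides it; move -1 to the remainder.
  remainder -2p² - 2p - 2q - 1 ≠ 0; add g_4 = -2p² - 2p - 2q - 1 to the basis.

S(f_2,f_3): lcm = qr. S = -2p - 2q - 2r - 1.
  leading term p: no divisor's leading term divides it; move -2p to the remainder.
  leading term q: no divisor's leading term divides it; move -2q to the remainder.
  leading term r: subtract (1)·f_2 from -2r - 1 → 1
  leading term 1: no divisor's leading term divides it; move 1 to the remainder.
  remainder -2p - 2q + 1 ≠ 0; add g_5 = -2p - 2q + 1 to the basis.

S(f_1,g_4): lcm = p²q. S = p² - 2pq + 2pr - q² - p + 2q.
  leading term p²: subtract (2)·g_4 from p² - 2pq + 2pr - q² - p + 2q → -2pq + 2pr - q² - 2p + q + 2
  leading term pq: subtract (2)·f_1 from -2pq + 2pr - q² - 2p + q + 2 → 2pr - q² - q - r
  leading term pr: subtract (-p)·f_2 from 2pr - q² - q - r → -q² - 2p - q - r
  leading term q²: no divisor's leading term divides it; move -q² to the remainder.
  leading term p: subtract (1)·g_5 from -2p - q - r → q - r - 1
  leading term q: no divisor's leading term divides it; move q to the remainder.
  leading term r: subtract (-2)·f_2 from -r - 1 → 0
  remainder -q² + q ≠ 0; add g_6 = -q² + q to the basis.

The other S-polynomials (S(f_1,f_2), S(f_2,g_4), S(f_3,g_4), S(f_1,g_5), S(f_2,g_5), S(f_3,g_5), S(g_4,g_5), S(f_1,g_6), S(f_2,g_6), S(f_3,g_6), S(g_4,g_6), S(g_5,g_6)) all reduce to 0 modulo the current basis, so we have a Gröbner basis.
Inter-reduce: drop elements whose leading term is divisible by another's, tail-reduce, and make monic.

G = {q² - q, p + q + 2, r + 1}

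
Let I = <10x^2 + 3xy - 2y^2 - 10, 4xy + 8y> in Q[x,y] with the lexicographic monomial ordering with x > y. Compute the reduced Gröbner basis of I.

G = {x^2 - 1/5y^2 - 3/5y - 1, xy + 2y, y^3 + 3y^2 - 15y}

The reduced Gröbner basis is the canonical form of the ideal for this ordering.

f_1 = 10x^2 + 3xy - 2y^2 - 10, LT = x^2.
f_2 = 4xy + 8y, LT = xy.

S(f_1,f_2): lcm = x^2y. S = 3/10xy^2 - 2xy - 1/5y^3 - y.
  leading term xy^2: subtract (3/40y)·f_2 from 3/10xy^2 - 2xy - 1/5y^3 - y → -2xy - 1/5y^3 - 3/5y^2 - y
  leading term xy: subtract (-1/2)·f_2 from -2xy - 1/5y^3 - 3/5y^2 - y → -1/5y^3 - 3/5y^2 + 3y
  leading term y^3: no divisor's leading term divides it; move -1/5y^3 to the remainder.
  leading term y^2: no divisor's leading term divides it; move -3/5y^2 to the remainder.
  leading term y: no divisor's leading term divides it; move 3y to the remainder.
  remainder -1/5y^3 - 3/5y^2 + 3y ≠ 0; add g_3 = -1/5y^3 - 3/5y^2 + 3y to the basis.

The other S-polynomials (S(f_1,g_3), S(f_2,g_3)) all reduce to 0 modulo the current basis, so we have a Gröbner basis.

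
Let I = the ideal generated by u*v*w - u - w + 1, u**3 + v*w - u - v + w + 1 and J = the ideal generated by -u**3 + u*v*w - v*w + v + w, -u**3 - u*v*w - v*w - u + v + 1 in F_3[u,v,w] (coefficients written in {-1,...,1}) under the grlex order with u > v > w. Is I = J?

Yes, the ideals are equal.

Since reduced Gröbner bases are canonical representatives of ideals under a given ordering, it suffices to compute and compare them.
Buchberger on the first generating set:
f_1 = u*v*w - u - w + 1, LT = u*v*w.
f_2 = u**3 + v*w - u - v + w + 1, LT = u**3.

S(f_1,f_2): lcm = u**3*v*w. S = -v**2*w**2 - u**3 - u**2*w + u*v*w + v**2*w - v*w**2 + u**2 - v*w.
  leading term v**2*w**2: no divisor's leading term divides it; move -v**2*w**2 to the remainder.
  leading term u**3: subtract (-1)·f_2 from -u**3 - u**2*w + u*v*w + v**2*w - v*w**2 + u**2 - v*w → -u**2*w + u*v*w + v**2*w - v*w**2 + u**2 - u - v + w + 1
  leading term u**2*w: no divisor's leading term divides it; move -u**2*w to the remainder.
  leading term u*v*w: subtract (1)·f_1 from u*v*w + v**2*w - v*w**2 + u**2 - u - v + w + 1 → v**2*w - v*w**2 + u**2 - v - w
  leading term v**2*w: no divisor's leading term divides it; move v**2*w to the remainder.
  leading term v*w**2: no divisor's leading term divides it; move -v*w**2 to the remainder.
  leading term u**2: no divisor's leading term divides it; move u**2 to the remainder.
  leading term v: no divisor's leading term divides it; move -v to the remainder.
  leading term w: no divisor's leading term divides it; move -w to the remainder.
  remainder -v**2*w**2 - u**2*w + v**2*w - v*w**2 + u**2 - v - w ≠ 0; add g_3 = -v**2*w**2 - u**2*w + v**2*w - v*w**2 + u**2 - v - w to the basis.

S(f_1,g_3): lcm = u*v**2*w**2. S = -u**3*w + u*v**2*w - u*v*w**2 + u**3 - u*v*w - v*w**2 - u*v - u*w + v*w.
  leading term u**3*w: subtract (-w)·f_2 from -u**3*w + u*v**2*w - u*v*w**2 + u**3 - u*v*w - v*w**2 - u*v - u*w + v*w → u*v**2*w - u*v*w**2 + u**3 - u*v*w - u*v + u*w + w**2 + w
  leading term u*v**2*w: subtract (v)·f_1 from u*v**2*w - u*v*w**2 + u**3 - u*v*w - u*v + u*w + w**2 + w → -u*v*w**2 + u**3 - u*v*w + u*w + v*w + w**2 - v + w
  leading term u*v*w**2: subtract (-w)·f_1 from -u*v*w**2 + u**3 - u*v*w + u*w + v*w + w**2 - v + w → u**3 - u*v*w + v*w - v - w
  leading term u**3: subtract (1)·f_2 from u**3 - u*v*w + v*w - v - w → -u*v*w + u + w - 1
  leading term u*v*w: subtract (-1)·f_1 from -u*v*w + u + w - 1 → 0
  remainder 0.

S(f_2,g_3): leading monomials are coprime, so the S-polynomial reduces to 0 (Buchberger's first criterion).
Every S-polynomial of the final basis reduces to 0, so we have a Gröbner basis.
Inter-reduce: drop elements whose leading term is divisible by another's, tail-reduce, and make monic.
Reduced Gröbner basis: {v**2*w**2 + u**2*w - v**2*w + v*w**2 - u**2 + v + w, u**3 + v*w - u - v + w + 1, u*v*w - u - w + 1}.

Buchberger on the second generating set:
h_1 = -u**3 + u*v*w - v*w + v + w, LT = u**3.
h_2 = -u**3 - u*v*w - v*w - u + v + 1, LT = u**3.

S(h_1,h_2): lcm = u**3. S = u*v*w - u - w + 1.
  leading term u*v*w: no divisor's leading term divides it; move u*v*w to the remainder.
  leading term u: no divisor's leading term divides it; move -u to the remainder.
  leading term w: no divisor's leading term divides it; move -w to the remainder.
  leading term 1: no divisor's leading term divides it; move 1 to the remainder.
  remainder u*v*w - u - w + 1 ≠ 0; add k_3 = u*v*w - u - w + 1 to the basis.

S(h_1,k_3): lcm = u**3*v*w. S = -u*v**2*w**2 + v**2*w**2 + u**3 + u**2*w - v**2*w - v*w**2 - u**2.
  leading term u*v**2*w**2: subtract (-v*w)·k_3 from -u*v**2*w**2 + v**2*w**2 + u**3 + u**2*w - v**2*w - v*w**2 - u**2 → v**2*w**2 + u**3 + u**2*w - u*v*w - v**2*w + v*w**2 - u**2 + v*w
  leading term v**2*w**2: no divisor's leading term divides it; move v**2*w**2 to the remainder.
  leading term u**3: subtract (-1)·h_1 from u**3 + u**2*w - u*v*w - v**2*w + v*w**2 - u**2 + v*w → u**2*w - v**2*w + v*w**2 - u**2 + v + w
  leading term u**2*w: no divisor's leading term divides it; move u**2*w to the remainder.
  leading term v**2*w: no divisor's leading term divides it; move -v**2*w to the remainder.
  leading term v*w**2: no divisor's leading term divides it; move v*w**2 to the remainder.
  leading term u**2: no divisor's leading term divides it; move -u**2 to the remainder.
  leading term v: no divisor's leading term divides it; move v to the remainder.
  leading term w: no divisor's leading term divides it; move w to the remainder.
  remainder v**2*w**2 + u**2*w - v**2*w + v*w**2 - u**2 + v + w ≠ 0; add k_4 = v**2*w**2 + u**2*w - v**2*w + v*w**2 - u**2 + v + w to the basis.

S(h_2,k_3): lcm = u**3*v*w. S = u*v**2*w**2 + v**2*w**2 + u**3 + u**2*w + u*v*w - v**2*w - u**2 - v*w.
  leading term u*v**2*w**2: subtract (v*w)·k_3 from u*v**2*w**2 + v**2*w**2 + u**3 + u**2*w + u*v*w - v**2*w - u**2 - v*w → v**2*w**2 + u**3 + u**2*w - u*v*w - v**2*w + v*w**2 - u**2 + v*w
  leading term v**2*w**2: subtract (1)·k_4 from v**2*w**2 + u**3 + u**2*w - u*v*w - v**2*w + v*w**2 - u**2 + v*w → u**3 - u*v*w + v*w - v - w
  leading term u**3: subtract (-1)·h_1 from u**3 - u*v*w + v*w - v - w → 0
  remainder 0.

S(h_1,k_4): leading monomials are coprime, so the S-polynomial reduces to 0 (Buchberger's first criterion).
S(h_2,k_4): leading monomials are coprime, so the S-polynomial reduces to 0 (Buchberger's first criterion).
S(k_3,k_4): lcm = u*v**2*w**2. S = -u**3*w + u*v**2*w - u*v*w**2 + u**3 - u*v*w - v*w**2 - u*v - u*w + v*w.
  leading term u**3*w: subtract (w)·h_1 from -u**3*w + u*v**2*w - u*v*w**2 + u**3 - u*v*w - v*w**2 - u*v - u*w + v*w → u*v**2*w + u*v*w**2 + u**3 - u*v*w - u*v - u*w - w**2
  leading term u*v**2*w: subtract (v)·k_3 from u*v**2*w + u*v*w**2 + u**3 - u*v*w - u*v - u*w - w**2 → u*v*w**2 + u**3 - u*v*w - u*w + v*w - w**2 - v
  leading term u*v*w**2: subtract (w)·k_3 from u*v*w**2 + u**3 - u*v*w - u*w + v*w - w**2 - v → u**3 - u*v*w + v*w - v - w
  leading term u**3: subtract (-1)·h_1 from u**3 - u*v*w + v*w - v - w → 0
  remainder 0.

Every S-polynomial of the final basis reduces to 0, so we have a Gröbner basis.
Inter-reduce: drop elements whose leading term is divisible by another's, tail-reduce, and make monic.
Reduced Gröbner basis: {v**2*w**2 + u**2*w - v**2*w + v*w**2 - u**2 + v + w, u**3 + v*w - u - v + w + 1, u*v*w - u - w + 1}.

The two bases agree; hence the ideals are identical.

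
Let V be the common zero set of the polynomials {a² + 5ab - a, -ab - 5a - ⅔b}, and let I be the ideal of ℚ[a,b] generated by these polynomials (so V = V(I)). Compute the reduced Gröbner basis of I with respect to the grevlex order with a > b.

f_1 = a² + 5ab - a, LT = a².
f_2 = -ab - 5a - ⅔b, LT = ab.

S(f_1,f_2): lcm = a²b. S = 5ab² - 5a² - 5/3ab.
  leading term ab²: subtract (-5b)·f_2 from 5ab² - 5a² - 5/3ab → -5a² - 80/3ab - 10/3b²
  leading term a²: subtract (-5)·f_1 from -5a² - 80/3ab - 10/3b² → -5/3ab - 10/3b² - 5a
  leading term ab: subtract (5/3)·f_2 from -5/3ab - 10/3b² - 5a → -10/3b² + 10/3a + 10/9b
  leading term b²: no divisor's leading term divides it; move -10/3b² to the remainder.
  leading term a: no divisor's leading term divides it; move 10/3a to the remainder.
  leading term b: no divisor's leading term divides it; move 10/9b to the remainder.
  remainder -10/3b² + 10/3a + 10/9b ≠ 0; add g_3 = -10/3b² + 10/3a + 10/9b to the basis.

The other S-polynomials (S(f_1,g_3), S(f_2,g_3)) all reduce to 0 modulo the current basis, so we have a Gröbner basis.

G = {a² - 26a - 10/3b, ab + 5a + ⅔b, b² - a - ⅓b}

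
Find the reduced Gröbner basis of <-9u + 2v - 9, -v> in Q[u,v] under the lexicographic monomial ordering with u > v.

f_1 = -9u + 2v - 9, LT = u.
f_2 = -v, LT = v.

The S-polynomials (S(f_1,f_2)) all reduce to 0 modulo the current basis, so we have a Gröbner basis.

G = {u + 1, v}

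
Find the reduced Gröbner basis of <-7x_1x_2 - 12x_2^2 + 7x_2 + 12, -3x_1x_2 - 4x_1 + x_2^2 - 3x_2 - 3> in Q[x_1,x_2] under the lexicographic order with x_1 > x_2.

G = {x_1 - 43/28x_2^2 + 3/2x_2 + 57/28, x_2^3 + 6/43x_2^2 - 85/43x_2 - 48/43}

f_1 = -7x_1x_2 - 12x_2^2 + 7x_2 + 12, LT = x_1x_2.
f_2 = -3x_1x_2 - 4x_1 + x_2^2 - 3x_2 - 3, LT = x_1x_2.

S(f_1,f_2): lcm = x_1x_2. S = -4/3x_1 + 43/21x_2^2 - 2x_2 - 19/7.
  reduce S modulo (f_1, f_2):
  remainder -4/3x_1 + 43/21x_2^2 - 2x_2 - 19/7 ≠ 0; add g_3 = -4/3x_1 + 43/21x_2^2 - 2x_2 - 19/7 to the basis.

S(f_1,g_3): lcm = x_1x_2. S = 43/28x_2^3 + 3/14x_2^2 - 85/28x_2 - 12/7.
  reduce S modulo (f_1, f_2, g_3):
  remainder 43/28x_2^3 + 3/14x_2^2 - 85/28x_2 - 12/7 ≠ 0; add g_4 = 43/28x_2^3 + 3/14x_2^2 - 85/28x_2 - 12/7 to the basis.

The other S-polynomials (S(f_2,g_3), S(f_1,g_4), S(f_2,g_4), S(g_3,g_4)) all reduce to 0 modulo the current basis, so we have a Gröbner basis.
Inter-reduce: drop elements whose leading term is divisible by another's, tail-reduce, and make monic.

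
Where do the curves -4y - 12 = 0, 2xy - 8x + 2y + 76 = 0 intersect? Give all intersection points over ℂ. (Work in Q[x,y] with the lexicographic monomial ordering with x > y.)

{(5, -3)}

Compute a lex Gröbner basis by Buchberger's algorithm.
f_1 = -4y - 12, LT = y.
f_2 = 2xy - 8x + 2y + 76, LT = xy.

S(f_1,f_2): lcm = xy. S = 7x - y - 38.
  leading term x: no divisor's leading term divides it; move 7x to the remainder.
  leading term y: subtract (1/4)·f_1 from -y - 38 → -35
  leading term 1: no divisor's leading term divides it; move -35 to the remainder.
  remainder 7x - 35 ≠ 0; add h_3 = 7x - 35 to the basis.

S(f_1,h_3): leading monomials are coprime, so the S-polynomial reduces to 0 (Buchberger's first criterion).
S(f_2,h_3): lcm = xy. S = -4x + 6y + 38.
  leading term x: subtract (-4/7)·h_3 from -4x + 6y + 38 → 6y + 18
  leading term y: subtract (-3/2)·f_1 from 6y + 18 → 0
  remainder 0.

Every S-polynomial of the final basis reduces to 0, so we have a Gröbner basis.
Inter-reduce: drop elements whose leading term is divisible by another's, tail-reduce, and make monic.
Reduced Gröbner basis: {x - 5, y + 3}.

Since the basis is lex-ordered, y + 3 is univariate in y. Its roots are {-3}. Back-substituting each root into the other basis elements fixes the other coordinates.
  y = -3: the earlier basis element becomes x - 5 = 0, giving x = 5 — point (5, -3).
Check: every point annihilates each of the original generators.
This is the nonlinear analogue of row-reducing a linear system.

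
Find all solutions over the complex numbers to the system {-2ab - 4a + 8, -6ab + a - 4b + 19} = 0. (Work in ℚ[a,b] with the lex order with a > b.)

{(-16/13, -21/4), (1, 2)}

Compute a lex Gröbner basis by Buchberger's algorithm.
f_1 = -2ab - 4a + 8, LT = ab.
f_2 = -6ab + a - 4b + 19, LT = ab.

S(f_1,f_2): lcm = ab. S = 13/6a - ⅔b - ⅚.
  reduce S modulo (f_1, f_2):
  remainder 13/6a - ⅔b - ⅚ ≠ 0; add h_3 = 13/6a - ⅔b - ⅚ to the basis.

S(f_1,h_3): lcm = ab. S = 2a + 4/13b² + 5/13b - 4.
  reduce S modulo (f_1, f_2, h_3):
  remainder 4/13b² + b - 42/13 ≠ 0; add h_4 = 4/13b² + b - 42/13 to the basis.

The other S-polynomials (S(f_2,h_3), S(f_1,h_4), S(f_2,h_4), S(h_3,h_4)) all reduce to 0 modulo the current basis, so we have a Gröbner basis.
Inter-reduce: drop elements whose leading term is divisible by another's, tail-reduce, and make monic.
Reduced Gröbner basis: {a - 4/13b - 5/13, b² + 13/4b - 21/2}.

Since the basis is lex-ordered, b² + 13/4b - 21/2 is univariate in b. Its roots are {-21/4, 2}. Back-substituting each root into the other basis elements fixes the other coordinates.
  b = -21/4: the earlier basis element becomes a + 16/13 = 0, giving a = -16/13 — point (-16/13, -21/4).
  b = 2: the earlier basis element becomes a - 1 = 0, giving a = 1 — point (1, 2).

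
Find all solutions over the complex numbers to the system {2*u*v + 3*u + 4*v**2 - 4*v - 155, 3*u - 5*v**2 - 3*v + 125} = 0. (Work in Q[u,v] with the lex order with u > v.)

Compute a lex Gröbner basis by Buchberger's algorithm.
f_1 = 2*u*v + 3*u + 4*v**2 - 4*v - 155, LT = u*v.
f_2 = 3*u - 5*v**2 - 3*v + 125, LT = u.

S(f_1,f_2): lcm = u*v. S = 3/2*u + 5/3*v**3 + 3*v**2 - 131/3*v - 155/2.
  leading term u: subtract (1/2)·f_2 from 3/2*u + 5/3*v**3 + 3*v**2 - 131/3*v - 155/2 → 5/3*v**3 + 11/2*v**2 - 253/6*v - 140
  leading term v**3: no divisor's leading term divides it; move 5/3*v**3 to the remainder.
  leading term v**2: no divisor's leading term divides it; move 11/2*v**2 to the remainder.
  leading term v: no divisor's leading term divides it; move -253/6*v to the remainder.
  leading term 1: no divisor's leading term divides it; move -140 to the remainder.
  remainder 5/3*v**3 + 11/2*v**2 - 253/6*v - 140 ≠ 0; add h_3 = 5/3*v**3 + 11/2*v**2 - 253/6*v - 140 to the basis.

S(f_1,h_3): lcm = u*v**3. S = -9/5*u*v**2 + 253/10*u*v + 84*u + 2*v**4 - 2*v**3 - 155/2*v**2.
  leading term u*v**2: subtract (-9/10*v)·f_1 from -9/5*u*v**2 + 253/10*u*v + 84*u + 2*v**4 - 2*v**3 - 155/2*v**2 → 28*u*v + 84*u + 2*v**4 + 8/5*v**3 - 811/10*v**2 - 279/2*v
  leading term u*v: subtract (14)·f_1 from 28*u*v + 84*u + 2*v**4 + 8/5*v**3 - 811/10*v**2 - 279/2*v → 42*u + 2*v**4 + 8/5*v**3 - 1371/10*v**2 - 167/2*v + 2170
  leading term u: subtract (14)·f_2 from 42*u + 2*v**4 + 8/5*v**3 - 1371/10*v**2 - 167/2*v + 2170 → 2*v**4 + 8/5*v**3 - 671/10*v**2 - 83/2*v + 420
  leading term v**4: subtract (6/5*v)·h_3 from 2*v**4 + 8/5*v**3 - 671/10*v**2 - 83/2*v + 420 → -5*v**3 - 33/2*v**2 + 253/2*v + 420
  leading term v**3: subtract (-3)·h_3 from -5*v**3 - 33/2*v**2 + 253/2*v + 420 → 0
  remainder 0.

S(f_2,h_3): leading monomials are coprime, so the S-polynomial reduces to 0 (Buchberger's first criterion).
Every S-polynomial of the final basis reduces to 0, so we have a Gröbner basis.
Inter-reduce: drop elements whose leading term is divisible by another's, tail-reduce, and make monic.
Reduced Gröbner basis: {u - 5/3*v**2 - v + 125/3, v**3 + 33/10*v**2 - 253/10*v - 84}.

From the last basis element, v**3 + 33/10*v**2 - 253/10*v - 84 = 0, so v takes values in {-5, 17/20 - sqrt(7009)/20, 17/20 + sqrt(7009)/20}. Each choice, substituted upward through the basis, yields the corresponding point(s) of the solution set.
  v = -5: the earlier basis element becomes u + 5 = 0, giving u = -5 — point (-5, -5).
  v = 17/20 - sqrt(7009)/20: the earlier basis element becomes u + 1249/120 + 23*sqrt(7009)/120 = 0, giving u = -23*sqrt(7009)/120 - 1249/120 — point (-23*sqrt(7009)/120 - 1249/120, 17/20 - sqrt(7009)/20).
  v = 17/20 + sqrt(7009)/20: the earlier basis element becomes u - 23*sqrt(7009)/120 + 1249/120 = 0, giving u = -1249/120 + 23*sqrt(7009)/120 — point (-1249/120 + 23*sqrt(7009)/120, 17/20 + sqrt(7009)/20).
Each listed point satisfies every original equation (direct substitution).

{(-5, -5), (-23*sqrt(7009)/120 - 1249/120, 17/20 - sqrt(7009)/20), (-1249/120 + 23*sqrt(7009)/120, 17/20 + sqrt(7009)/20)}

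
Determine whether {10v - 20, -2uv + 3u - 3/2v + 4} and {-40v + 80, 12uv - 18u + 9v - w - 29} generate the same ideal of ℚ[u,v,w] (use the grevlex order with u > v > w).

Equality of ideals is decidable: compute both reduced Gröbner bases (unique for the ordering) and check whether they agree.
Buchberger on the first generating set:
f_1 = 10v - 20, LT = v.
f_2 = -2uv + 3u - 3/2v + 4, LT = uv.

S(f_1,f_2): lcm = uv. S = -½u - ¾v + 2.
  leading term u: no divisor's leading term divides it; move -½u to the remainder.
  leading term v: subtract (-3/40)·f_1 from -¾v + 2 → ½
  leading term 1: no divisor's leading term divides it; move ½ to the remainder.
  remainder -½u + ½ ≠ 0; add g_3 = -½u + ½ to the basis.

The other S-polynomials (S(f_1,g_3), S(f_2,g_3)) all reduce to 0 modulo the current basis, so we have a Gröbner basis.
Inter-reduce: drop elements whose leading term is divisible by another's, tail-reduce, and make monic.
Reduced Gröbner basis: {u - 1, v - 2}.

Buchberger on the second generating set:
h_1 = -40v + 80, LT = v.
h_2 = 12uv - 18u + 9v - w - 29, LT = uv.

S(h_1,h_2): lcm = uv. S = -½u - ¾v + 1/12w + 29/12.
  leading term u: no divisor's leading term divides it; move -½u to the remainder.
  leading term v: subtract (3/160)·h_1 from -¾v + 1/12w + 29/12 → 1/12w + 11/12
  leading term w: no divisor's leading term divides it; move 1/12w to the remainder.
  leading term 1: no divisor's leading term divides it; move 11/12 to the remainder.
  remainder -½u + 1/12w + 11/12 ≠ 0; add k_3 = -½u + 1/12w + 11/12 to the basis.

The other S-polynomials (S(h_1,k_3), S(h_2,k_3)) all reduce to 0 modulo the current basis, so we have a Gröbner basis.
Inter-reduce: drop elements whose leading term is divisible by another's, tail-reduce, and make monic.
Reduced Gröbner basis: {u - ⅙w - 11/6, v - 2}.

The bases are distinct; the ideals are different.

No, the ideals differ.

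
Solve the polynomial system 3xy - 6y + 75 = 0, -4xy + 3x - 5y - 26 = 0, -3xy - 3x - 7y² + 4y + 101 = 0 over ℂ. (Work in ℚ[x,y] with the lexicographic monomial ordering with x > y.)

Compute a lex Gröbner basis by Buchberger's algorithm.
f_1 = 3xy - 6y + 75, LT = xy.
f_2 = -4xy + 3x - 5y - 26, LT = xy.
f_3 = -3xy - 3x - 7y² + 4y + 101, LT = xy.

S(f_1,f_2): lcm = xy. S = ¾x - 13/4y + 37/2.
  reduce S modulo (f_1, f_2, f_3):
  remainder ¾x - 13/4y + 37/2 ≠ 0; add h_4 = ¾x - 13/4y + 37/2 to the basis.

S(f_1,f_3): lcm = xy. S = -x - 7/3y² - ⅔y + 176/3.
  reduce S modulo (f_1, f_2, f_3, h_4):
  remainder -7/3y² - 5y + 250/3 ≠ 0; add h_5 = -7/3y² - 5y + 250/3 to the basis.

S(f_1,h_4): lcm = xy. S = 13/3y² - 80/3y + 25.
  reduce S modulo (f_1, f_2, f_3, h_4, h_5):
  remainder -755/21y + 3775/21 ≠ 0; add h_6 = -755/21y + 3775/21 to the basis.

The other S-polynomials (S(f_2,f_3), S(f_2,h_4), S(f_3,h_4), S(f_1,h_5), S(f_2,h_5), S(f_3,h_5), S(h_4,h_5), S(f_1,h_6), S(f_2,h_6), S(f_3,h_6), S(h_4,h_6), S(h_5,h_6)) all reduce to 0 modulo the current basis, so we have a Gröbner basis.
Inter-reduce: drop elements whose leading term is divisible by another's, tail-reduce, and make monic.
Reduced Gröbner basis: {x + 3, y - 5}.

Since the basis is lex-ordered, y - 5 is univariate in y. Its roots are {5}. Back-substituting each root into the other basis elements fixes the other coordinates.
  y = 5: the earlier basis element becomes x + 3 = 0, giving x = -3 — point (-3, 5).

{(-3, 5)}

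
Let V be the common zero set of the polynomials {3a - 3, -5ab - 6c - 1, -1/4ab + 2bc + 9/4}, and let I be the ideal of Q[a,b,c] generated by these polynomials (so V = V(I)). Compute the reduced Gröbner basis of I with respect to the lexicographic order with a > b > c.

f_1 = 3a - 3, LT = a.
f_2 = -5ab - 6c - 1, LT = ab.
f_3 = -1/4ab + 2bc + 9/4, LT = ab.

S(f_1,f_2): lcm = ab. S = -b - 6/5c - 1/5.
  leading term b: no divisor's leading term divides it; move -b to the remainder.
  leading term c: no divisor's leading term divides it; move -6/5c to the remainder.
  leading term 1: no divisor's leading term divides it; move -1/5 to the remainder.
  remainder -b - 6/5c - 1/5 ≠ 0; add g_4 = -b - 6/5c - 1/5 to the basis.

S(f_1,f_3): lcm = ab. S = 8bc - b + 9.
  leading term bc: subtract (-8c)·g_4 from 8bc - b + 9 → -b - 48/5c^2 - 8/5c + 9
  leading term b: subtract (1)·g_4 from -b - 48/5c^2 - 8/5c + 9 → -48/5c^2 - 2/5c + 46/5
  leading term c^2: no divisor's leading term divides it; move -48/5c^2 to the remainder.
  leading term c: no divisor's leading term divides it; move -2/5c to the remainder.
  leading term 1: no divisor's leading term divides it; move 46/5 to the remainder.
  remainder -48/5c^2 - 2/5c + 46/5 ≠ 0; add g_5 = -48/5c^2 - 2/5c + 46/5 to the basis.

The other S-polynomials (S(f_2,f_3), S(f_1,g_4), S(f_2,g_4), S(f_3,g_4), S(f_1,g_5), S(f_2,g_5), S(f_3,g_5), S(g_4,g_5)) all reduce to 0 modulo the current basis, so we have a Gröbner basis.
Inter-reduce: drop elements whose leading term is divisible by another's, tail-reduce, and make monic.

G = {a - 1, b + 6/5c + 1/5, c^2 + 1/24c - 23/24}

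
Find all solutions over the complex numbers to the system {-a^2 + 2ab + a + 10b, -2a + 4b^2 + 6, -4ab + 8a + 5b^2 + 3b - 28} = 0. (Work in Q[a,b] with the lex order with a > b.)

Compute a lex Gröbner basis by Buchberger's algorithm.
f_1 = -a^2 + 2ab + a + 10b, LT = a^2.
f_2 = -2a + 4b^2 + 6, LT = a.
f_3 = -4ab + 8a + 5b^2 + 3b - 28, LT = ab.

S(f_1,f_2): lcm = a^2. S = 2ab^2 - 2ab + 2a - 10b.
  leading term ab^2: subtract (-b^2)·f_2 from 2ab^2 - 2ab + 2a - 10b → -2ab + 2a + 4b^4 + 6b^2 - 10b
  leading term ab: subtract (b)·f_2 from -2ab + 2a + 4b^4 + 6b^2 - 10b → 2a + 4b^4 - 4b^3 + 6b^2 - 16b
  leading term a: subtract (-1)·f_2 from 2a + 4b^4 - 4b^3 + 6b^2 - 16b → 4b^4 - 4b^3 + 10b^2 - 16b + 6
  leading term b^4: no divisor's leading term divides it; move 4b^4 to the remainder.
  leading term b^3: no divisor's leading term divides it; move -4b^3 to the remainder.
  leading term b^2: no divisor's leading term divides it; move 10b^2 to the remainder.
  leading term b: no divisor's leading term divides it; move -16b to the remainder.
  leading term 1: no divisor's leading term divides it; move 6 to the remainder.
  remainder 4b^4 - 4b^3 + 10b^2 - 16b + 6 ≠ 0; add h_4 = 4b^4 - 4b^3 + 10b^2 - 16b + 6 to the basis.

S(f_1,f_3): lcm = a^2b. S = 2a^2 - 3/4ab^2 - 1/4ab - 7a - 10b^2.
  leading term a^2: subtract (-2)·f_1 from 2a^2 - 3/4ab^2 - 1/4ab - 7a - 10b^2 → -3/4ab^2 + 15/4ab - 5a - 10b^2 + 20b
  leading term ab^2: subtract (3/8b^2)·f_2 from -3/4ab^2 + 15/4ab - 5a - 10b^2 + 20b → 15/4ab - 5a - 3/2b^4 - 49/4b^2 + 20b
  leading term ab: subtract (-15/8b)·f_2 from 15/4ab - 5a - 3/2b^4 - 49/4b^2 + 20b → -5a - 3/2b^4 + 15/2b^3 - 49/4b^2 + 125/4b
  leading term a: subtract (5/2)·f_2 from -5a - 3/2b^4 + 15/2b^3 - 49/4b^2 + 125/4b → -3/2b^4 + 15/2b^3 - 89/4b^2 + 125/4b - 15
  leading term b^4: subtract (-3/8)·h_4 from -3/2b^4 + 15/2b^3 - 89/4b^2 + 125/4b - 15 → 6b^3 - 37/2b^2 + 101/4b - 51/4
  leading term b^3: no divisor's leading term divides it; move 6b^3 to the remainder.
  leading term b^2: no divisor's leading term divides it; move -37/2b^2 to the remainder.
  leading term b: no divisor's leading term divides it; move 101/4b to the remainder.
  leading term 1: no divisor's leading term divides it; move -51/4 to the remainder.
  remainder 6b^3 - 37/2b^2 + 101/4b - 51/4 ≠ 0; add h_5 = 6b^3 - 37/2b^2 + 101/4b - 51/4 to the basis.

S(f_2,f_3): lcm = ab. S = 2a - 2b^3 + 5/4b^2 - 9/4b - 7.
  leading term a: subtract (-1)·f_2 from 2a - 2b^3 + 5/4b^2 - 9/4b - 7 → -2b^3 + 21/4b^2 - 9/4b - 1
  leading term b^3: subtract (-1/3)·h_5 from -2b^3 + 21/4b^2 - 9/4b - 1 → -11/12b^2 + 37/6b - 21/4
  leading term b^2: no divisor's leading term divides it; move -11/12b^2 to the remainder.
  leading term b: no divisor's leading term divides it; move 37/6b to the remainder.
  leading term 1: no divisor's leading term divides it; move -21/4 to the remainder.
  remainder -11/12b^2 + 37/6b - 21/4 ≠ 0; add h_6 = -11/12b^2 + 37/6b - 21/4 to the basis.

S(f_3,h_4): lcm = ab^4. S = -ab^3 - 5/2ab^2 + 4ab - 3/2a - 5/4b^5 - 3/4b^4 + 7b^3.
  leading term ab^3: subtract (1/2b^3)·f_2 from -ab^3 - 5/2ab^2 + 4ab - 3/2a - 5/4b^5 - 3/4b^4 + 7b^3 → -5/2ab^2 + 4ab - 3/2a - 13/4b^5 - 3/4b^4 + 4b^3
  leading term ab^2: subtract (5/4b^2)·f_2 from -5/2ab^2 + 4ab - 3/2a - 13/4b^5 - 3/4b^4 + 4b^3 → 4ab - 3/2a - 13/4b^5 - 23/4b^4 + 4b^3 - 15/2b^2
  leading term ab: subtract (-2b)·f_2 from 4ab - 3/2a - 13/4b^5 - 23/4b^4 + 4b^3 - 15/2b^2 → -3/2a - 13/4b^5 - 23/4b^4 + 12b^3 - 15/2b^2 + 12b
  leading term a: subtract (3/4)·f_2 from -3/2a - 13/4b^5 - 23/4b^4 + 12b^3 - 15/2b^2 + 12b → -13/4b^5 - 23/4b^4 + 12b^3 - 21/2b^2 + 12b - 9/2
  leading term b^5: subtract (-13/16b)·h_4 from -13/4b^5 - 23/4b^4 + 12b^3 - 21/2b^2 + 12b - 9/2 → -9b^4 + 161/8b^3 - 47/2b^2 + 135/8b - 9/2
  leading term b^4: subtract (-9/4)·h_4 from -9b^4 + 161/8b^3 - 47/2b^2 + 135/8b - 9/2 → 89/8b^3 - b^2 - 153/8b + 9
  leading term b^3: subtract (89/48)·h_5 from 89/8b^3 - b^2 - 153/8b + 9 → 3197/96b^2 - 12661/192b + 2089/64
  leading term b^2: subtract (-3197/88)·h_6 from 3197/96b^2 - 12661/192b + 2089/64 → 111295/704b - 111295/704
  leading term b: no divisor's leading term divides it; move 111295/704b to the remainder.
  leading term 1: no divisor's leading term divides it; move -111295/704 to the remainder.
  remainder 111295/704b - 111295/704 ≠ 0; add h_7 = 111295/704b - 111295/704 to the basis.

The other S-polynomials (S(f_1,h_4), S(f_2,h_4), S(f_1,h_5), S(f_2,h_5), S(f_3,h_5), S(h_4,h_5), S(f_1,h_6), S(f_2,h_6), S(f_3,h_6), S(h_4,h_6), S(h_5,h_6), S(f_1,h_7), S(f_2,h_7), S(f_3,h_7), S(h_4,h_7), S(h_5,h_7), S(h_6,h_7)) all reduce to 0 modulo the current basis, so we have a Gröbner basis.
Inter-reduce: drop elements whose leading term is divisible by another's, tail-reduce, and make monic.
Reduced Gröbner basis: {a - 5, b - 1}.

Since the basis is lex-ordered, b - 1 is univariate in b. Its roots are {1}. Back-substituting each root into the other basis elements fixes the other coordinates.
  b = 1: the earlier basis element becomes a - 5 = 0, giving a = 5 — point (5, 1).

{(5, 1)}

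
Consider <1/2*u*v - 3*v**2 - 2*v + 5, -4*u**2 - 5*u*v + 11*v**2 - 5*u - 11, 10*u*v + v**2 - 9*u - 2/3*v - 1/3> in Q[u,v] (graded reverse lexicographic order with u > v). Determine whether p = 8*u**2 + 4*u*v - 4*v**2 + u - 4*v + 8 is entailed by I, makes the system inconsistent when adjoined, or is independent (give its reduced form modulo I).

First compute the reduced Gröbner basis of I by Buchberger's algorithm.
f_1 = 1/2*u*v - 3*v**2 - 2*v + 5, LT = u*v.
f_2 = -4*u**2 - 5*u*v + 11*v**2 - 5*u - 11, LT = u**2.
f_3 = 10*u*v + v**2 - 9*u - 2/3*v - 1/3, LT = u*v.

S(f_1,f_2): lcm = u**2*v. S = -29/4*u*v**2 + 11/4*v**3 - 21/4*u*v + 10*u - 11/4*v.
  leading term u*v**2: subtract (-29/2*v)·f_1 from -29/4*u*v**2 + 11/4*v**3 - 21/4*u*v + 10*u - 11/4*v → -163/4*v**3 - 21/4*u*v - 29*v**2 + 10*u + 279/4*v
  leading term v**3: no divisor's leading term divides it; move -163/4*v**3 to the remainder.
  leading term u*v: subtract (-21/2)·f_1 from -21/4*u*v - 29*v**2 + 10*u + 279/4*v → -121/2*v**2 + 10*u + 195/4*v + 105/2
  leading term v**2: no divisor's leading term divides it; move -121/2*v**2 to the remainder.
  leading term u: no divisor's leading term divides it; move 10*u to the remainder.
  leading term v: no divisor's leading term divides it; move 195/4*v to the remainder.
  leading term 1: no divisor's leading term divides it; move 105/2 to the remainder.
  remainder -163/4*v**3 - 121/2*v**2 + 10*u + 195/4*v + 105/2 ≠ 0; add h_4 = -163/4*v**3 - 121/2*v**2 + 10*u + 195/4*v + 105/2 to the basis.

S(f_1,f_3): lcm = u*v. S = -61/10*v**2 + 9/10*u - 59/15*v + 301/30.
  leading term v**2: no divisor's leading term divides it; move -61/10*v**2 to the remainder.
  leading term u: no divisor's leading term divides it; move 9/10*u to the remainder.
  leading term v: no divisor's leading term divides it; move -59/15*v to the remainder.
  leading term 1: no divisor's leading term divides it; move 301/30 to the remainder.
  remainder -61/10*v**2 + 9/10*u - 59/15*v + 301/30 ≠ 0; add h_5 = -61/10*v**2 + 9/10*u - 59/15*v + 301/30 to the basis.

S(f_2,f_3): lcm = u**2*v. S = 23/20*u*v**2 - 11/4*v**3 + 9/10*u**2 + 79/60*u*v + 1/30*u + 11/4*v.
  leading term u*v**2: subtract (23/10*v)·f_1 from 23/20*u*v**2 - 11/4*v**3 + 9/10*u**2 + 79/60*u*v + 1/30*u + 11/4*v → 83/20*v**3 + 9/10*u**2 + 79/60*u*v + 23/5*v**2 + 1/30*u - 35/4*v
  leading term v**3: subtract (-83/815)·h_4 from 83/20*v**3 + 9/10*u**2 + 79/60*u*v + 23/5*v**2 + 1/30*u - 35/4*v → 9/10*u**2 + 79/60*u*v - 509/326*v**2 + 5143/4890*u - 617/163*v + 1743/326
  leading term u**2: subtract (-9/40)·f_2 from 9/10*u**2 + 79/60*u*v - 509/326*v**2 + 5143/4890*u - 617/163*v + 1743/326 → 23/120*u*v + 5957/6520*v**2 - 1433/19560*u - 617/163*v + 18723/6520
  leading term u*v: subtract (23/60)·f_1 from 23/120*u*v + 5957/6520*v**2 - 1433/19560*u - 617/163*v + 18723/6520 → 2691/1304*v**2 - 1433/19560*u - 14761/4890*v + 18679/19560
  leading term v**2: subtract (-13455/39772)·h_5 from 2691/1304*v**2 - 1433/19560*u - 14761/4890*v + 18679/19560 → 34484/149145*u - 2594687/596580*v + 2594687/596580
  leading term u: no divisor's leading term divides it; move 34484/149145*u to the remainder.
  leading term v: no divisor's leading term divides it; move -2594687/596580*v to the remainder.
  leading term 1: no divisor's leading term divides it; move 2594687/596580 to the remainder.
  remainder 34484/149145*u - 2594687/596580*v + 2594687/596580 ≠ 0; add h_6 = 34484/149145*u - 2594687/596580*v + 2594687/596580 to the basis.

S(f_3,h_4): lcm = u*v**3. S = 1/10*v**4 - 3887/1630*u*v**2 - 1/15*v**3 + 40/163*u**2 + 195/163*u*v - 1/30*v**2 + 210/163*u.
  leading term v**4: subtract (-2/815*v)·h_4 from 1/10*v**4 - 3887/1630*u*v**2 - 1/15*v**3 + 40/163*u**2 + 195/163*u*v - 1/30*v**2 + 210/163*u → -3887/1630*u*v**2 - 526/2445*v**3 + 40/163*u**2 + 199/163*u*v + 211/2445*v**2 + 210/163*u + 21/163*v
  leading term u*v**2: subtract (-3887/815*v)·f_1 from -3887/1630*u*v**2 - 526/2445*v**3 + 40/163*u**2 + 199/163*u*v + 211/2445*v**2 + 210/163*u + 21/163*v → -35509/2445*v**3 + 40/163*u**2 + 199/163*u*v - 23111/2445*v**2 + 210/163*u + 3908/163*v
  leading term v**3: subtract (142036/398535)·h_4 from -35509/2445*v**3 + 40/163*u**2 + 199/163*u*v - 23111/2445*v**2 + 210/163*u + 3908/163*v → 40/163*u**2 + 199/163*u*v + 321739/26569*v**2 - 181382/79707*u + 175387/26569*v - 497126/26569
  leading term u**2: subtract (-10/163)·f_2 from 40/163*u**2 + 199/163*u*v + 321739/26569*v**2 - 181382/79707*u + 175387/26569*v - 497126/26569 → 149/163*u*v + 339669/26569*v**2 - 205832/79707*u + 175387/26569*v - 515056/26569
  leading term u*v: subtract (298/163)·f_1 from 149/163*u*v + 339669/26569*v**2 - 205832/79707*u + 175387/26569*v - 515056/26569 → 485391/26569*v**2 - 205832/79707*u + 272535/26569*v - 757926/26569
  leading term v**2: subtract (-4853910/1620709)·h_5 from 485391/26569*v**2 - 205832/79707*u + 272535/26569*v - 757926/26569 → 549805/4862127*u - 2467411/1620709*v + 2467411/1620709
  leading term u: subtract (2749025/5620892)·h_6 from 549805/4862127*u - 2467411/1620709*v + 2467411/1620709 → 40786229/67450704*v - 40786229/67450704
  leading term v: no divisor's leading term divides it; move 40786229/67450704*v to the remainder.
  leading term 1: no divisor's leading term divides it; move -40786229/67450704 to the remainder.
  remainder 40786229/67450704*v - 40786229/67450704 ≠ 0; add h_7 = 40786229/67450704*v - 40786229/67450704 to the basis.

The other S-polynomials (S(f_1,h_4), S(f_2,h_4), S(f_1,h_5), S(f_2,h_5), S(f_3,h_5), S(h_4,h_5), S(f_1,h_6), S(f_2,h_6), S(f_3,h_6), S(h_4,h_6), S(h_5,h_6), S(f_1,h_7), S(f_2,h_7), S(f_3,h_7), S(h_4,h_7), S(h_5,h_7), S(h_6,h_7)) all reduce to 0 modulo the current basis, so we have a Gröbner basis.
Inter-reduce: drop elements whose leading term is divisible by another's, tail-reduce, and make monic.
Reduced Gröbner basis: {u, v - 1}.
Label its elements g_1 = u, g_2 = v - 1.

Reduce p = 8*u**2 + 4*u*v - 4*v**2 + u - 4*v + 8 modulo G:
  leading term u**2: subtract (8*u)·g_1 from 8*u**2 + 4*u*v - 4*v**2 + u - 4*v + 8 → 4*u*v - 4*v**2 + u - 4*v + 8
  leading term u*v: subtract (4*v)·g_1 from 4*u*v - 4*v**2 + u - 4*v + 8 → -4*v**2 + u - 4*v + 8
  leading term v**2: subtract (-4*v)·g_2 from -4*v**2 + u - 4*v + 8 → u - 8*v + 8
  leading term u: subtract (1)·g_1 from u - 8*v + 8 → -8*v + 8
  leading term v: subtract (-8)·g_2 from -8*v + 8 → 0
  normal form = 0.
Since the normal form is 0, p ∈ I.

8*u**2 + 4*u*v - 4*v**2 + u - 4*v + 8 lies in I (it reduces to 0).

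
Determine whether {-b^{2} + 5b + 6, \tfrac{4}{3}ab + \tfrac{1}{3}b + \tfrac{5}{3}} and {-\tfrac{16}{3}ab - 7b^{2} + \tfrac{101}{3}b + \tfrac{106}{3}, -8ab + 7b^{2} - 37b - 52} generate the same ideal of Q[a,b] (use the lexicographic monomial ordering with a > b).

For a fixed monomial order, each ideal has a unique reduced Gröbner basis; comparing bases decides equality.
Buchberger on the first generating set:
f_1 = -b^{2} + 5b + 6, LT = b^{2}.
f_2 = \tfrac{4}{3}ab + \tfrac{1}{3}b + \tfrac{5}{3}, LT = ab.

S(f_1,f_2): lcm = ab^{2}. S = -5ab - 6a - \tfrac{1}{4}b^{2} - \tfrac{5}{4}b.
  leading term ab: subtract (-\tfrac{15}{4})·f_2 from -5ab - 6a - \tfrac{1}{4}b^{2} - \tfrac{5}{4}b → -6a - \tfrac{1}{4}b^{2} + \tfrac{25}{4}
  leading term a: no divisor's leading term divides it; move -6a to the remainder.
  leading term b^{2}: subtract (\tfrac{1}{4})·f_1 from -\tfrac{1}{4}b^{2} + \tfrac{25}{4} → -\tfrac{5}{4}b + \tfrac{19}{4}
  leading term b: no divisor's leading term divides it; move -\tfrac{5}{4}b to the remainder.
  leading term 1: no divisor's leading term divides it; move \tfrac{19}{4} to the remainder.
  remainder -6a - \tfrac{5}{4}b + \tfrac{19}{4} ≠ 0; add g_3 = -6a - \tfrac{5}{4}b + \tfrac{19}{4} to the basis.

The other S-polynomials (S(f_1,g_3), S(f_2,g_3)) all reduce to 0 modulo the current basis, so we have a Gröbner basis.
Inter-reduce: drop elements whose leading term is divisible by another's, tail-reduce, and make monic.
Reduced Gröbner basis: {a + \tfrac{5}{24}b - \tfrac{19}{24}, b^{2} - 5b - 6}.

Buchberger on the second generating set:
h_1 = -\tfrac{16}{3}ab - 7b^{2} + \tfrac{101}{3}b + \tfrac{106}{3}, LT = ab.
h_2 = -8ab + 7b^{2} - 37b - 52, LT = ab.

S(h_1,h_2): lcm = ab. S = \tfrac{35}{16}b^{2} - \tfrac{175}{16}b - \tfrac{105}{8}.
  leading term b^{2}: no divisor's leading term divides it; move \tfrac{35}{16}b^{2} to the remainder.
  leading term b: no divisor's leading term divides it; move -\tfrac{175}{16}b to the remainder.
  leading term 1: no divisor's leading term divides it; move -\tfrac{105}{8} to the remainder.
  remainder \tfrac{35}{16}b^{2} - \tfrac{175}{16}b - \tfrac{105}{8} ≠ 0; add k_3 = \tfrac{35}{16}b^{2} - \tfrac{175}{16}b - \tfrac{105}{8} to the basis.

S(h_1,k_3): lcm = ab^{2}. S = 5ab + 6a + \tfrac{21}{16}b^{3} - \tfrac{101}{16}b^{2} - \tfrac{53}{8}b.
  leading term ab: subtract (-\tfrac{15}{16})·h_1 from 5ab + 6a + \tfrac{21}{16}b^{3} - \tfrac{101}{16}b^{2} - \tfrac{53}{8}b → 6a + \tfrac{21}{16}b^{3} - \tfrac{103}{8}b^{2} + \tfrac{399}{16}b + \tfrac{265}{8}
  leading term a: no divisor's leading term divides it; move 6a to the remainder.
  leading term b^{3}: subtract (\tfrac{3}{5}b)·k_3 from \tfrac{21}{16}b^{3} - \tfrac{103}{8}b^{2} + \tfrac{399}{16}b + \tfrac{265}{8} → -\tfrac{101}{16}b^{2} + \tfrac{525}{16}b + \tfrac{265}{8}
  leading term b^{2}: subtract (-\tfrac{101}{35})·k_3 from -\tfrac{101}{16}b^{2} + \tfrac{525}{16}b + \tfrac{265}{8} → \tfrac{5}{4}b - \tfrac{19}{4}
  leading term b: no divisor's leading term divides it; move \tfrac{5}{4}b to the remainder.
  leading term 1: no divisor's leading term divides it; move -\tfrac{19}{4} to the remainder.
  remainder 6a + \tfrac{5}{4}b - \tfrac{19}{4} ≠ 0; add k_4 = 6a + \tfrac{5}{4}b - \tfrac{19}{4} to the basis.

The other S-polynomials (S(h_2,k_3), S(h_1,k_4), S(h_2,k_4), S(k_3,k_4)) all reduce to 0 modulo the current basis, so we have a Gröbner basis.
Inter-reduce: drop elements whose leading term is divisible by another's, tail-reduce, and make monic.
Reduced Gröbner basis: {a + \tfrac{5}{24}b - \tfrac{19}{24}, b^{2} - 5b - 6}.

These coincide, so the ideals are equal.

Yes, the ideals are equal.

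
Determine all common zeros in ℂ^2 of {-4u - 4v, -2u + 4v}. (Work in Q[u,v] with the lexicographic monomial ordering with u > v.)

Compute a lex Gröbner basis by Buchberger's algorithm.
f_1 = -4u - 4v, LT = u.
f_2 = -2u + 4v, LT = u.

S(f_1,f_2): lcm = u. S = 3v.
  leading term v: no divisor's leading term divides it; move 3v to the remainder.
  remainder 3v ≠ 0; add h_3 = 3v to the basis.

The other S-polynomials (S(f_1,h_3), S(f_2,h_3)) all reduce to 0 modulo the current basis, so we have a Gröbner basis.
Inter-reduce: drop elements whose leading term is divisible by another's, tail-reduce, and make monic.
Reduced Gröbner basis: {u, v}.

Since the basis is lex-ordered, v is univariate in v. Its roots are {0}. Back-substituting each root into the other basis elements fixes the other coordinates.
  v = 0: the earlier basis element becomes u = 0, giving u = 0 — point (0, 0).

{(0, 0)}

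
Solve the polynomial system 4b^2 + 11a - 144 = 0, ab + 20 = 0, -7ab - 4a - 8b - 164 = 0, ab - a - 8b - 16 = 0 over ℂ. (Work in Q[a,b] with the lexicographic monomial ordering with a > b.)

Compute a lex Gröbner basis by Buchberger's algorithm.
f_1 = 11a + 4b^2 - 144, LT = a.
f_2 = ab + 20, LT = ab.
f_3 = -7ab - 4a - 8b - 164, LT = ab.
f_4 = ab - a - 8b - 16, LT = ab.

S(f_1,f_2): lcm = ab. S = 4/11b^3 - 144/11b - 20.
  leading term b^3: no divisor's leading term divides it; move 4/11b^3 to the remainder.
  leading term b: no divisor's leading term divides it; move -144/11b to the remainder.
  leading term 1: no divisor's leading term divides it; move -20 to the remainder.
  remainder 4/11b^3 - 144/11b - 20 ≠ 0; add h_5 = 4/11b^3 - 144/11b - 20 to the basis.

S(f_1,f_3): lcm = ab. S = -4/7a + 4/11b^3 - 1096/77b - 164/7.
  leading term a: subtract (-4/77)·f_1 from -4/7a + 4/11b^3 - 1096/77b - 164/7 → 4/11b^3 + 16/77b^2 - 1096/77b - 340/11
  leading term b^3: subtract (1)·h_5 from 4/11b^3 + 16/77b^2 - 1096/77b - 340/11 → 16/77b^2 - 8/7b - 120/11
  leading term b^2: no divisor's leading term divides it; move 16/77b^2 to the remainder.
  leading term b: no divisor's leading term divides it; move -8/7b to the remainder.
  leading term 1: no divisor's leading term divides it; move -120/11 to the remainder.
  remainder 16/77b^2 - 8/7b - 120/11 ≠ 0; add h_6 = 16/77b^2 - 8/7b - 120/11 to the basis.

S(f_1,f_4): lcm = ab. S = a + 4/11b^3 - 56/11b + 16.
  leading term a: subtract (1/11)·f_1 from a + 4/11b^3 - 56/11b + 16 → 4/11b^3 - 4/11b^2 - 56/11b + 320/11
  leading term b^3: subtract (1)·h_5 from 4/11b^3 - 4/11b^2 - 56/11b + 320/11 → -4/11b^2 + 8b + 540/11
  leading term b^2: subtract (-7/4)·h_6 from -4/11b^2 + 8b + 540/11 → 6b + 30
  leading term b: no divisor's leading term divides it; move 6b to the remainder.
  leading term 1: no divisor's leading term divides it; move 30 to the remainder.
  remainder 6b + 30 ≠ 0; add h_7 = 6b + 30 to the basis.

The other S-polynomials (S(f_2,f_3), S(f_2,f_4), S(f_3,f_4), S(f_1,h_5), S(f_2,h_5), S(f_3,h_5), S(f_4,h_5), S(f_1,h_6), S(f_2,h_6), S(f_3,h_6), S(f_4,h_6), S(h_5,h_6), S(f_1,h_7), S(f_2,h_7), S(f_3,h_7), S(f_4,h_7), S(h_5,h_7), S(h_6,h_7)) all reduce to 0 modulo the current basis, so we have a Gröbner basis.
Inter-reduce: drop elements whose leading term is divisible by another's, tail-reduce, and make monic.
Reduced Gröbner basis: {a - 4, b + 5}.

A lex Gröbner basis eliminates variables successively. Here b + 5 depends only on b, with roots {-5}; lifting each root through the earlier basis elements recovers the full solutions.
  b = -5: the earlier basis element becomes a - 4 = 0, giving a = 4 — point (4, -5).
Each listed point satisfies every original equation (direct substitution).

{(4, -5)}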